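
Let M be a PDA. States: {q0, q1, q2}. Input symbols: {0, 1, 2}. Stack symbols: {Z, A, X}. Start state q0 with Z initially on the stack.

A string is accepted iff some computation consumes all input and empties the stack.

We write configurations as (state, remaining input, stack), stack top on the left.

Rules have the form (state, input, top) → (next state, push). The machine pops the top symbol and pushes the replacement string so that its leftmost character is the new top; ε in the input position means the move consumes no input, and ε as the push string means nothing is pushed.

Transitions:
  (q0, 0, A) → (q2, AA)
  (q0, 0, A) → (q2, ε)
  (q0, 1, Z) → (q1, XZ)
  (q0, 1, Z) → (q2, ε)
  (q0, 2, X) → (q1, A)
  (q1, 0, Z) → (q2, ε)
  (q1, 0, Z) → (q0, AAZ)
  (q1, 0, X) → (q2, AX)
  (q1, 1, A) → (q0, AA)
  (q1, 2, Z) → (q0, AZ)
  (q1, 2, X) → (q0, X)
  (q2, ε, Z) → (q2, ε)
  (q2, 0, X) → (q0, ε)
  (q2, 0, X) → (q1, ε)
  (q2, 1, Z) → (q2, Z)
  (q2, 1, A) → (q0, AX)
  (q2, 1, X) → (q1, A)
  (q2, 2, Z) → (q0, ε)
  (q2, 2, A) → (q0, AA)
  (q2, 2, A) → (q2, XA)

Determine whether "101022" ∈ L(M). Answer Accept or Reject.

No computation consumes all input and empties the stack.

Reject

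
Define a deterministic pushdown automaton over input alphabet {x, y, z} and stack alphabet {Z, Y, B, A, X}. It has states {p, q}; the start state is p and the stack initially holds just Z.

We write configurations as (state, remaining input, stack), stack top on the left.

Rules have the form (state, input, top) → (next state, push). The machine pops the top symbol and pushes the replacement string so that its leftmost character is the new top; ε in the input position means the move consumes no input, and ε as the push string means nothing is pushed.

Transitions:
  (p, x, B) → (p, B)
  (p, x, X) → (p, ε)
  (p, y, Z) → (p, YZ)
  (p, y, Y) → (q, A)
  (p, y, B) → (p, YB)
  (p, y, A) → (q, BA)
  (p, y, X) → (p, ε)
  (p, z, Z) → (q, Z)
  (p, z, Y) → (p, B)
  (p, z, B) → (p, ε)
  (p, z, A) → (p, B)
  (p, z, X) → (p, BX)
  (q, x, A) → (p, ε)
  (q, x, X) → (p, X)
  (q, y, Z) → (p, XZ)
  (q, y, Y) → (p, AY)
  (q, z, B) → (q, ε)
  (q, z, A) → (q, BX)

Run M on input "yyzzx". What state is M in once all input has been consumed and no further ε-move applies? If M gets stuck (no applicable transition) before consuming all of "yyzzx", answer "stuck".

(p, yyzzx, Z)
  read y, top Z: go to p, push YZ → (p, yzzx, YZ)
  read y, top Y: go to q, push A → (q, zzx, AZ)
  read z, top A: go to q, push BX → (q, zx, BXZ)
  read z, top B: go to q, push ε → (q, x, XZ)
  read x, top X: go to p, push X → (p, ε, XZ)
All input consumed; M is in state p.

p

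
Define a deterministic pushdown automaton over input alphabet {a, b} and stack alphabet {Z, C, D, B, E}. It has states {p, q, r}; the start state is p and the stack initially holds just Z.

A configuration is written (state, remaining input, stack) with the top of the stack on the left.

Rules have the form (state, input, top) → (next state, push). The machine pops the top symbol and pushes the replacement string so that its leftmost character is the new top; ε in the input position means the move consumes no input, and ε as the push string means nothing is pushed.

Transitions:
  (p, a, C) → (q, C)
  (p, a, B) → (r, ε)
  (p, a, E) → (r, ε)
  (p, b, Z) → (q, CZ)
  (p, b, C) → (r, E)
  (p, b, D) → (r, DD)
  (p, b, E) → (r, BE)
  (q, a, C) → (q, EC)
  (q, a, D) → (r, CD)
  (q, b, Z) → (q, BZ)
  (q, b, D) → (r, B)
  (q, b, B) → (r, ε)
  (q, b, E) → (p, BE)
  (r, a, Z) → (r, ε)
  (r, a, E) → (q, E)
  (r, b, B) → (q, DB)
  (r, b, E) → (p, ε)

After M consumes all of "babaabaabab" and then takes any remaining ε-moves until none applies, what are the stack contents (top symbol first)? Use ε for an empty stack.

CZ

(p, babaabaabab, Z) ⊢ (q, abaabaabab, CZ) ⊢ (q, baabaabab, ECZ) ⊢ (p, aabaabab, BECZ) ⊢ (r, abaabab, ECZ) ⊢ (q, baabab, ECZ) ⊢ (p, aabab, BECZ) ⊢ (r, abab, ECZ) ⊢ (q, bab, ECZ) ⊢ (p, ab, BECZ) ⊢ (r, b, ECZ) ⊢ (p, ε, CZ)
All input consumed in state p with stack CZ.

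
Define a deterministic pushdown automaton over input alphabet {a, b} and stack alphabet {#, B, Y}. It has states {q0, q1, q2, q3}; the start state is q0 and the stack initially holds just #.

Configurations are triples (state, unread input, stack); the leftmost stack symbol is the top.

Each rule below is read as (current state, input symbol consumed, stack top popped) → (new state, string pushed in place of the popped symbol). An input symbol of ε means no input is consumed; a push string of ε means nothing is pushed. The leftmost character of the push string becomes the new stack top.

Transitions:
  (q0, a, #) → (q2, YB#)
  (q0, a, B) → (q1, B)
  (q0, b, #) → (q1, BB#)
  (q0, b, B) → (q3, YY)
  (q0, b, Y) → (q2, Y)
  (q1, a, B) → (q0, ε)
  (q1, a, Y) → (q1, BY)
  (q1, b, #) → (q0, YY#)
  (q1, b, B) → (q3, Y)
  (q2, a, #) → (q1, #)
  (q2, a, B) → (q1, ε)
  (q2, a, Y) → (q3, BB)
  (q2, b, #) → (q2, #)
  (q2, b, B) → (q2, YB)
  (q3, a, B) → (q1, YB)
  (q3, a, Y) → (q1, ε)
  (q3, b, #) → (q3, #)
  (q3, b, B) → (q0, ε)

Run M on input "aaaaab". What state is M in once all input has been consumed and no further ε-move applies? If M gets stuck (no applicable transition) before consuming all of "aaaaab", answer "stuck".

(q0, aaaaab, #) ⊢ (q2, aaaab, YB#) ⊢ (q3, aaab, BBB#) ⊢ (q1, aab, YBBB#) ⊢ (q1, ab, BYBBB#) ⊢ (q0, b, YBBB#) ⊢ (q2, ε, YBBB#)
All input consumed; M is in state q2.

q2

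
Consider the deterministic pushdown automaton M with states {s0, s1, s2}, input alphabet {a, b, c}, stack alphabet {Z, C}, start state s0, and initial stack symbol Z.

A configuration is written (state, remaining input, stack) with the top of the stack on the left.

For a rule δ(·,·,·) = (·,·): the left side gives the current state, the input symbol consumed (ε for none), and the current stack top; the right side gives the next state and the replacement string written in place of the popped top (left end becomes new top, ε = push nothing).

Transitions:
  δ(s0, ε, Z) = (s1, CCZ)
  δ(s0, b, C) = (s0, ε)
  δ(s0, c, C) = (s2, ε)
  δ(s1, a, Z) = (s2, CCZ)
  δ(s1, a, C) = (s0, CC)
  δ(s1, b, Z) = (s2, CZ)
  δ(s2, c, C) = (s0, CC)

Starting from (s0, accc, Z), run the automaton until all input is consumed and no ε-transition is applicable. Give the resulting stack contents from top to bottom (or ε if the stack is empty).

CCZ

(s0, accc, Z) ⊢ (s1, accc, CCZ) ⊢ (s0, ccc, CCCZ) ⊢ (s2, cc, CCZ) ⊢ (s0, c, CCCZ) ⊢ (s2, ε, CCZ)
All input consumed in state s2 with stack CCZ.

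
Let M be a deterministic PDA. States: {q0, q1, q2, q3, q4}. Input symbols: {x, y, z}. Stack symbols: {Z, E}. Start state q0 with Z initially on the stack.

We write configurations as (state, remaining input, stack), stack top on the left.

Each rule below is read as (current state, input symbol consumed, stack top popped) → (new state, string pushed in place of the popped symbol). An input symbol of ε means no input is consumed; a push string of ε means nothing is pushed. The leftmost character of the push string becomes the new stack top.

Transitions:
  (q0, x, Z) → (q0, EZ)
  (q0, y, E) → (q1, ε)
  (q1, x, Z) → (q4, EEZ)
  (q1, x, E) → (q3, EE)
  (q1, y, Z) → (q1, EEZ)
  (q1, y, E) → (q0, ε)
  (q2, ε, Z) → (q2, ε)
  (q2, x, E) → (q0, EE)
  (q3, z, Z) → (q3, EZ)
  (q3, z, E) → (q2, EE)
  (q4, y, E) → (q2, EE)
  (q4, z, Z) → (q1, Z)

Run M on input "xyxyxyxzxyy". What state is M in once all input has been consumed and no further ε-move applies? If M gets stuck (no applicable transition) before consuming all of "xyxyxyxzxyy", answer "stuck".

(q0, xyxyxyxzxyy, Z)
  read x, top Z: go to q0, push EZ → (q0, yxyxyxzxyy, EZ)
  read y, top E: go to q1, push ε → (q1, xyxyxzxyy, Z)
  read x, top Z: go to q4, push EEZ → (q4, yxyxzxyy, EEZ)
  read y, top E: go to q2, push EE → (q2, xyxzxyy, EEEZ)
  read x, top E: go to q0, push EE → (q0, yxzxyy, EEEEZ)
  read y, top E: go to q1, push ε → (q1, xzxyy, EEEZ)
  read x, top E: go to q3, push EE → (q3, zxyy, EEEEZ)
  read z, top E: go to q2, push EE → (q2, xyy, EEEEEZ)
  read x, top E: go to q0, push EE → (q0, yy, EEEEEEZ)
  read y, top E: go to q1, push ε → (q1, y, EEEEEZ)
  read y, top E: go to q0, push ε → (q0, ε, EEEEZ)
All input consumed; M is in state q0.

q0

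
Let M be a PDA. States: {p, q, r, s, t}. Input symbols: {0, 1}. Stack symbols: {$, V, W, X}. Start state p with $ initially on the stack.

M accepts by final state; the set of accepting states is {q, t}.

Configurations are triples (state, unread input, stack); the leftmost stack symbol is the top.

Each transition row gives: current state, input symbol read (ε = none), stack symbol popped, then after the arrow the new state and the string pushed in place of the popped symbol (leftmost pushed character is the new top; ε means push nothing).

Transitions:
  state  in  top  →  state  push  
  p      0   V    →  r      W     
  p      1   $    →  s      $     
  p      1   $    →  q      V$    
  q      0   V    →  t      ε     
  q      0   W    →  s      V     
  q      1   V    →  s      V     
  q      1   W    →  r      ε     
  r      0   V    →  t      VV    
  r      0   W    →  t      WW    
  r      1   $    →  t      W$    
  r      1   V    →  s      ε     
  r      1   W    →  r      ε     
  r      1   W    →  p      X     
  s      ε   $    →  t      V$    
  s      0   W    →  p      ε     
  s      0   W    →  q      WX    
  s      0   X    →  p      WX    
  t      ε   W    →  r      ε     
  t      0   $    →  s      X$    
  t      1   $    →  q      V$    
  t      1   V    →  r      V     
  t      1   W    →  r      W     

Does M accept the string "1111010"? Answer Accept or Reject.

Accept

One accepting computation: (p, 1111010, $) ⊢ (s, 111010, $) ⊢ (t, 111010, V$) ⊢ (r, 11010, V$) ⊢ (s, 1010, $) ⊢ (t, 1010, V$) ⊢ (r, 010, V$) ⊢ (t, 10, VV$) ⊢ (r, 0, VV$) ⊢ (t, ε, VVV$)
All input consumed and state t ∈ F.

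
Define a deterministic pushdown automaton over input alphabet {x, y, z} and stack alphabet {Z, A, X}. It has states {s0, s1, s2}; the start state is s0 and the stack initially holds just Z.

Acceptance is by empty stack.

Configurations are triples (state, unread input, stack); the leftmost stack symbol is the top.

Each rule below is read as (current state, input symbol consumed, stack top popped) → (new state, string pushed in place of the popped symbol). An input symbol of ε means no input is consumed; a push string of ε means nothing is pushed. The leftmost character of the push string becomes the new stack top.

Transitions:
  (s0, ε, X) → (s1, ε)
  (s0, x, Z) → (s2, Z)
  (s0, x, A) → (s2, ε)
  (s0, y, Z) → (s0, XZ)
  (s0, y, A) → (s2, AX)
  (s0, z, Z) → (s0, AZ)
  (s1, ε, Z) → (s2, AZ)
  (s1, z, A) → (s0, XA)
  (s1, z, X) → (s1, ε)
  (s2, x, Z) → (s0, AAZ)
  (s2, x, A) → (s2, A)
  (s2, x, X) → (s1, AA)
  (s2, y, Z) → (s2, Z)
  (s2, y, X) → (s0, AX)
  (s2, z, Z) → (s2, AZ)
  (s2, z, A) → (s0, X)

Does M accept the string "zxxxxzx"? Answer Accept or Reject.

Reject

(s0, zxxxxzx, Z)
  read z, top Z: go to s0, push AZ → (s0, xxxxzx, AZ)
  read x, top A: go to s2, push ε → (s2, xxxzx, Z)
  read x, top Z: go to s0, push AAZ → (s0, xxzx, AAZ)
  read x, top A: go to s2, push ε → (s2, xzx, AZ)
  read x, top A: go to s2, push A → (s2, zx, AZ)
  read z, top A: go to s0, push X → (s0, x, XZ)
  ε-move, top X: go to s1, push ε → (s1, x, Z)
  ε-move, top Z: go to s2, push AZ → (s2, x, AZ)
  read x, top A: go to s2, push A → (s2, ε, AZ)
All input consumed; stack is AZ, not empty, and no further ε-move applies.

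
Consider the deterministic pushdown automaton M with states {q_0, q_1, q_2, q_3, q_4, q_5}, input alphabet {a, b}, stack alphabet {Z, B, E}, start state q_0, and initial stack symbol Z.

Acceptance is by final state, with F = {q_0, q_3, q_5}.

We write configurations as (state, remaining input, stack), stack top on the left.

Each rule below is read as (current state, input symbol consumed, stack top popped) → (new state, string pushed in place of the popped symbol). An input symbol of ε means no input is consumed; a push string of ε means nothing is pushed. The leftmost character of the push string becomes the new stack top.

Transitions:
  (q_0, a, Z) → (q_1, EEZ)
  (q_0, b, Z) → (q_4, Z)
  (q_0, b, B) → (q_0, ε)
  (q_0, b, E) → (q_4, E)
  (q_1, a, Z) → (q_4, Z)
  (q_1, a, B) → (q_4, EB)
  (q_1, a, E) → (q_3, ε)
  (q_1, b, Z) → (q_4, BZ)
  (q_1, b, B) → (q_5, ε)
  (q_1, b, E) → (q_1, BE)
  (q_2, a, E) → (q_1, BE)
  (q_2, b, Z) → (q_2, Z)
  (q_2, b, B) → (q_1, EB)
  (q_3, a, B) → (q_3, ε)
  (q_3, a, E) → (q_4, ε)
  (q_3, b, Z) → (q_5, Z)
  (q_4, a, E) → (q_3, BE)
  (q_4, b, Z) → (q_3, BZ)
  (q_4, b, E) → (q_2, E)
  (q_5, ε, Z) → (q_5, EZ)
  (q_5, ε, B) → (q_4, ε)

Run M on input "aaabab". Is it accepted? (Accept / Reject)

(q_0, aaabab, Z)
  read a, top Z: go to q_1, push EEZ → (q_1, aabab, EEZ)
  read a, top E: go to q_3, push ε → (q_3, abab, EZ)
  read a, top E: go to q_4, push ε → (q_4, bab, Z)
  read b, top Z: go to q_3, push BZ → (q_3, ab, BZ)
  read a, top B: go to q_3, push ε → (q_3, b, Z)
  read b, top Z: go to q_5, push Z → (q_5, ε, Z)
All input consumed; state q_5 ∈ F.

Accept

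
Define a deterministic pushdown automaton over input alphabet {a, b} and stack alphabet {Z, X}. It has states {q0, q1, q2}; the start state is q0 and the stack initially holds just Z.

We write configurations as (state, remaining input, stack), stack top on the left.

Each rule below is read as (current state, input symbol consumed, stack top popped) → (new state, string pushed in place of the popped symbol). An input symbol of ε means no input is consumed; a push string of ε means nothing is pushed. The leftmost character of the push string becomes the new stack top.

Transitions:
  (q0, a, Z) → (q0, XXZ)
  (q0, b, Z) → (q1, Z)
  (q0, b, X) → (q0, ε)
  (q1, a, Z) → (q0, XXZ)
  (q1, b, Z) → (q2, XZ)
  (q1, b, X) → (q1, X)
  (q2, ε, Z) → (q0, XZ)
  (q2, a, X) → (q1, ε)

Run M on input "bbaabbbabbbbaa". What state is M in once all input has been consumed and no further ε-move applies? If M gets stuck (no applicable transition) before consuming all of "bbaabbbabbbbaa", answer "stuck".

(q0, bbaabbbabbbbaa, Z)
  read b, top Z: go to q1, push Z → (q1, baabbbabbbbaa, Z)
  read b, top Z: go to q2, push XZ → (q2, aabbbabbbbaa, XZ)
  read a, top X: go to q1, push ε → (q1, abbbabbbbaa, Z)
  read a, top Z: go to q0, push XXZ → (q0, bbbabbbbaa, XXZ)
  read b, top X: go to q0, push ε → (q0, bbabbbbaa, XZ)
  read b, top X: go to q0, push ε → (q0, babbbbaa, Z)
  read b, top Z: go to q1, push Z → (q1, abbbbaa, Z)
  read a, top Z: go to q0, push XXZ → (q0, bbbbaa, XXZ)
  read b, top X: go to q0, push ε → (q0, bbbaa, XZ)
  read b, top X: go to q0, push ε → (q0, bbaa, Z)
  read b, top Z: go to q1, push Z → (q1, baa, Z)
  read b, top Z: go to q2, push XZ → (q2, aa, XZ)
  read a, top X: go to q1, push ε → (q1, a, Z)
  read a, top Z: go to q0, push XXZ → (q0, ε, XXZ)
All input consumed; M is in state q0.

q0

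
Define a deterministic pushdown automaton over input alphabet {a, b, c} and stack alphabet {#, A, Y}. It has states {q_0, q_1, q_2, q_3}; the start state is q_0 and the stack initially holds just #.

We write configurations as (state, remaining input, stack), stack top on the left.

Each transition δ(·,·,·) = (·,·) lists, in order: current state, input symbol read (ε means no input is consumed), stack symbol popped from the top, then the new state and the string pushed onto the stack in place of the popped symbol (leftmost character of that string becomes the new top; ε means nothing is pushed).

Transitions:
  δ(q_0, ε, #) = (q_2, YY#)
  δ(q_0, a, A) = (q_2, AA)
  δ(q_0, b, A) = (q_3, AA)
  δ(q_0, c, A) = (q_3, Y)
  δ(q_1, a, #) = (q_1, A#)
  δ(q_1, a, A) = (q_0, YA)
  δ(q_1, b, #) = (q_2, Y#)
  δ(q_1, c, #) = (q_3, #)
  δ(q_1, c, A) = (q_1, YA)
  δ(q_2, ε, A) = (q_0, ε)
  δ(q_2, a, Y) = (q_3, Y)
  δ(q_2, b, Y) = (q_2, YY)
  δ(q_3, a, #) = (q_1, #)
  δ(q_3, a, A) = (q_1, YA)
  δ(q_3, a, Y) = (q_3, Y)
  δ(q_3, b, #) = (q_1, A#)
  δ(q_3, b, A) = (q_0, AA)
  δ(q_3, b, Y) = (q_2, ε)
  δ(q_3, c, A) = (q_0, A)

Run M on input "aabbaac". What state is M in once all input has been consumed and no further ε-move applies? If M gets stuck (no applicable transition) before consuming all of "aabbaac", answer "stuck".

(q_0, aabbaac, #)
  ε-move, top #: go to q_2, push YY# → (q_2, aabbaac, YY#)
  read a, top Y: go to q_3, push Y → (q_3, abbaac, YY#)
  read a, top Y: go to q_3, push Y → (q_3, bbaac, YY#)
  read b, top Y: go to q_2, push ε → (q_2, baac, Y#)
  read b, top Y: go to q_2, push YY → (q_2, aac, YY#)
  read a, top Y: go to q_3, push Y → (q_3, ac, YY#)
  read a, top Y: go to q_3, push Y → (q_3, c, YY#)
No transition for (q_3, c, top Y); M blocks with input c remaining.

stuck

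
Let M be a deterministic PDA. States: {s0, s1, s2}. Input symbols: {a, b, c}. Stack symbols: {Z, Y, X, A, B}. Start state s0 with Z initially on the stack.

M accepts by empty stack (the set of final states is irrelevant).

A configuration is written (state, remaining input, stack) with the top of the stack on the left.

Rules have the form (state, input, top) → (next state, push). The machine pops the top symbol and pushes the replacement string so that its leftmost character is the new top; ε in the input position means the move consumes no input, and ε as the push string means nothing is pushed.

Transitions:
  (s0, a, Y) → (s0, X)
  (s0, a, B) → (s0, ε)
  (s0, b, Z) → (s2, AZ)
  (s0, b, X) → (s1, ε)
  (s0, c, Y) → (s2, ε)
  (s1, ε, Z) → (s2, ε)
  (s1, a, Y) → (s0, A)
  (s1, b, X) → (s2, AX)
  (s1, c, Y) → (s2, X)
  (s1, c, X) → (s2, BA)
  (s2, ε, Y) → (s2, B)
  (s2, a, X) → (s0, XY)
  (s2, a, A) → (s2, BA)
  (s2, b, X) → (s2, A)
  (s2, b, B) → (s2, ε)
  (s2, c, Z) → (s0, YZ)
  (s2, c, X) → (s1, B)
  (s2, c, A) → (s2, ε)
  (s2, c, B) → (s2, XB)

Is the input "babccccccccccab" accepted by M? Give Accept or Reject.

(s0, babccccccccccab, Z) ⊢ (s2, abccccccccccab, AZ) ⊢ (s2, bccccccccccab, BAZ) ⊢ (s2, ccccccccccab, AZ) ⊢ (s2, cccccccccab, Z) ⊢ (s0, ccccccccab, YZ) ⊢ (s2, cccccccab, Z) ⊢ (s0, ccccccab, YZ) ⊢ (s2, cccccab, Z) ⊢ (s0, ccccab, YZ) ⊢ (s2, cccab, Z) ⊢ (s0, ccab, YZ) ⊢ (s2, cab, Z) ⊢ (s0, ab, YZ) ⊢ (s0, b, XZ) ⊢ (s1, ε, Z) ⊢ (s2, ε, ε)
All input consumed and the stack is empty.

Accept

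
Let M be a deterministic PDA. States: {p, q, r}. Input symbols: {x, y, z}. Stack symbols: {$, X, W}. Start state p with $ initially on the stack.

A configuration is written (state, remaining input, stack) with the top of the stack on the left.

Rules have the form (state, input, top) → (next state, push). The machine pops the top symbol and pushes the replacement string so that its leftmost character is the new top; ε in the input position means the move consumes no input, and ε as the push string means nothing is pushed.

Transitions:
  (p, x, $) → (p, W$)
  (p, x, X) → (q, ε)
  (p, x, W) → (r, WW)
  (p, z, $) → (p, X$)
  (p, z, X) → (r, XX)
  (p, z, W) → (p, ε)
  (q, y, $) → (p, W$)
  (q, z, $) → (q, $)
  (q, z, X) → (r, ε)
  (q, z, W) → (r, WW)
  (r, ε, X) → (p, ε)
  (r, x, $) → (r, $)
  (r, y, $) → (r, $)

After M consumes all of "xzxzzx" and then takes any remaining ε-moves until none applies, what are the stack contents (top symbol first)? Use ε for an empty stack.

$

(p, xzxzzx, $)
  read x, top $: go to p, push W$ → (p, zxzzx, W$)
  read z, top W: go to p, push ε → (p, xzzx, $)
  read x, top $: go to p, push W$ → (p, zzx, W$)
  read z, top W: go to p, push ε → (p, zx, $)
  read z, top $: go to p, push X$ → (p, x, X$)
  read x, top X: go to q, push ε → (q, ε, $)
All input consumed in state q with stack $.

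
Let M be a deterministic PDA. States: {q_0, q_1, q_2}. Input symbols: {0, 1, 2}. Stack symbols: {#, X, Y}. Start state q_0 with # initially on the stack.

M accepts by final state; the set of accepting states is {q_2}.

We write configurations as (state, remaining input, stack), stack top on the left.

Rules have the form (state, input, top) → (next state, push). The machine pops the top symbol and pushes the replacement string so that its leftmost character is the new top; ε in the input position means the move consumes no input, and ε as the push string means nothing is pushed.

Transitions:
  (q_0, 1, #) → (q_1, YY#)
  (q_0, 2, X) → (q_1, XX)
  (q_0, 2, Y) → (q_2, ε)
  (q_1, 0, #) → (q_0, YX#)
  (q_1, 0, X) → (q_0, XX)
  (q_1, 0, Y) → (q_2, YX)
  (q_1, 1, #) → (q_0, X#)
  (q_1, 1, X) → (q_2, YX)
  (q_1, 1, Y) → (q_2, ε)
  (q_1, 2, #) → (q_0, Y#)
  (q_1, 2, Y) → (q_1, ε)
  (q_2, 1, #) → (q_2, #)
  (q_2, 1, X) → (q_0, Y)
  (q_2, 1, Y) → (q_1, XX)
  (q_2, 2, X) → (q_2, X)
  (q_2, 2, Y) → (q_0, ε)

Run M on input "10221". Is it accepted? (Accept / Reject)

Accept

(q_0, 10221, #) ⊢ (q_1, 0221, YY#) ⊢ (q_2, 221, YXY#) ⊢ (q_0, 21, XY#) ⊢ (q_1, 1, XXY#) ⊢ (q_2, ε, YXXY#)
All input consumed; state q_2 ∈ F.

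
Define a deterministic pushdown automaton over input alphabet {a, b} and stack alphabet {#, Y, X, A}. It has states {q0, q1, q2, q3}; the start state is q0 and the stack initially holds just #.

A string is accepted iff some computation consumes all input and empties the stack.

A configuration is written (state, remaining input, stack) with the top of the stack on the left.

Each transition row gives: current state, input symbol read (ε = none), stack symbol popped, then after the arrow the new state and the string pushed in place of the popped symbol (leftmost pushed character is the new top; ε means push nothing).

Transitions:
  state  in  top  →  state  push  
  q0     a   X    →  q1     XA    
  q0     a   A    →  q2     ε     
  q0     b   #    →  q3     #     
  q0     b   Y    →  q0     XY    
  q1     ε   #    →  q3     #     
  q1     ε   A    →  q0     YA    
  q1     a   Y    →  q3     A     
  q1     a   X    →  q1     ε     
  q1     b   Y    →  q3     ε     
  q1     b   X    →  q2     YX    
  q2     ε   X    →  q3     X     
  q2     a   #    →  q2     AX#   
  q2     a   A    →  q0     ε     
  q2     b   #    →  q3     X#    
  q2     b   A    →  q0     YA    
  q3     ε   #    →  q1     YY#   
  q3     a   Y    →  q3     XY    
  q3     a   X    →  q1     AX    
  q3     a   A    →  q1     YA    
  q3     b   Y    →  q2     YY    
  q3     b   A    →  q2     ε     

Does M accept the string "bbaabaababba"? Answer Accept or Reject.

Reject

(q0, bbaabaababba, #) ⊢ (q3, baabaababba, #) ⊢ (q1, baabaababba, YY#) ⊢ (q3, aabaababba, Y#) ⊢ (q3, abaababba, XY#) ⊢ (q1, baababba, AXY#) ⊢ (q0, baababba, YAXY#) ⊢ (q0, aababba, XYAXY#) ⊢ (q1, ababba, XAYAXY#) ⊢ (q1, babba, AYAXY#) ⊢ (q0, babba, YAYAXY#) ⊢ (q0, abba, XYAYAXY#) ⊢ (q1, bba, XAYAYAXY#) ⊢ (q2, ba, YXAYAYAXY#)
No transition applies at (q2, ba, YXAYAYAXY#); input not fully consumed.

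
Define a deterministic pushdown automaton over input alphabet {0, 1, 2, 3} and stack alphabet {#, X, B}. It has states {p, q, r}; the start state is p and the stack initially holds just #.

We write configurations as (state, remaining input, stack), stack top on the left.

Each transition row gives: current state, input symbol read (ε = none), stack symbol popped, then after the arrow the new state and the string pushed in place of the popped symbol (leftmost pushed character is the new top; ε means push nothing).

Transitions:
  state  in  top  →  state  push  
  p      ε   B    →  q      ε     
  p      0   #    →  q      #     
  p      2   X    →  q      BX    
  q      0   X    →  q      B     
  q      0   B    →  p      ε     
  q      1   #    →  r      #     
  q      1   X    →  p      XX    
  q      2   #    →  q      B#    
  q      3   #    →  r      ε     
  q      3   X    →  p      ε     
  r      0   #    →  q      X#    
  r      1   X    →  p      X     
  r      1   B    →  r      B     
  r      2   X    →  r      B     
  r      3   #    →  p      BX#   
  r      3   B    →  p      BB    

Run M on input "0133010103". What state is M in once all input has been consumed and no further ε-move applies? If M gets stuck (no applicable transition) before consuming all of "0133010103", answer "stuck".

(p, 0133010103, #)
  read 0, top #: go to q, push # → (q, 133010103, #)
  read 1, top #: go to r, push # → (r, 33010103, #)
  read 3, top #: go to p, push BX# → (p, 3010103, BX#)
  ε-move, top B: go to q, push ε → (q, 3010103, X#)
  read 3, top X: go to p, push ε → (p, 010103, #)
  read 0, top #: go to q, push # → (q, 10103, #)
  read 1, top #: go to r, push # → (r, 0103, #)
  read 0, top #: go to q, push X# → (q, 103, X#)
  read 1, top X: go to p, push XX → (p, 03, XX#)
No transition for (p, 0, top X); M blocks with input 03 remaining.

stuck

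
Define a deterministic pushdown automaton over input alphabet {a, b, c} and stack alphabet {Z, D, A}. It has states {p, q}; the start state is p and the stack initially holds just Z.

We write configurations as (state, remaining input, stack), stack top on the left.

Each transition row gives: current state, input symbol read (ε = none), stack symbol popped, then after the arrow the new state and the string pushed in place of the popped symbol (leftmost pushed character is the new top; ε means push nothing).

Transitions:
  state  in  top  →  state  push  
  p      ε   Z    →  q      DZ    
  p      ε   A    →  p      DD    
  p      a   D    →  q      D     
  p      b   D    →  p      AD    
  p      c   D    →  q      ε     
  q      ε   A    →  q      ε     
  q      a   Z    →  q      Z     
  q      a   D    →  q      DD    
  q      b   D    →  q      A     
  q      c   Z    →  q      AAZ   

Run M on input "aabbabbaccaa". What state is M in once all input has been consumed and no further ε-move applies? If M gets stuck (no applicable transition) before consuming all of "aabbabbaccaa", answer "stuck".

q

(p, aabbabbaccaa, Z) ⊢ (q, aabbabbaccaa, DZ) ⊢ (q, abbabbaccaa, DDZ) ⊢ (q, bbabbaccaa, DDDZ) ⊢ (q, babbaccaa, ADDZ) ⊢ (q, babbaccaa, DDZ) ⊢ (q, abbaccaa, ADZ) ⊢ (q, abbaccaa, DZ) ⊢ (q, bbaccaa, DDZ) ⊢ (q, baccaa, ADZ) ⊢ (q, baccaa, DZ) ⊢ (q, accaa, AZ) ⊢ (q, accaa, Z) ⊢ (q, ccaa, Z) ⊢ (q, caa, AAZ) ⊢ (q, caa, AZ) ⊢ (q, caa, Z) ⊢ (q, aa, AAZ) ⊢ (q, aa, AZ) ⊢ (q, aa, Z) ⊢ (q, a, Z) ⊢ (q, ε, Z)
All input consumed; M is in state q.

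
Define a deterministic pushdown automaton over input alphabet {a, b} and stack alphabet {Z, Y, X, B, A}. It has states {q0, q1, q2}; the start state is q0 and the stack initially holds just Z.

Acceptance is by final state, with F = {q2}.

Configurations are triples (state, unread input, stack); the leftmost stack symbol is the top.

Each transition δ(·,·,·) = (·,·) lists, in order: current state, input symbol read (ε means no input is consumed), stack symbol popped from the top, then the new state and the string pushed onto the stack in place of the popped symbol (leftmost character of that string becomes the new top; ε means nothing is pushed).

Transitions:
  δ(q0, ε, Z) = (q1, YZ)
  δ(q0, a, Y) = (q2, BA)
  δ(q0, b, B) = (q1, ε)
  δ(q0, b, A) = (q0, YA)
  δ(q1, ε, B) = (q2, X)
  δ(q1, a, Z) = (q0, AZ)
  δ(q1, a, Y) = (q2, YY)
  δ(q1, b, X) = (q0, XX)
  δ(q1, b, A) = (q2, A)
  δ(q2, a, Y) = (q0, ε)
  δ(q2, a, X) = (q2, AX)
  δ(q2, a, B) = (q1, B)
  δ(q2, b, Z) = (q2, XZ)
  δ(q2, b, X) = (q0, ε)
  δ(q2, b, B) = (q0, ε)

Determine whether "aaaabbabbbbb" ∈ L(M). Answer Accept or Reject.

Reject

(q0, aaaabbabbbbb, Z)
  ε-move, top Z: go to q1, push YZ → (q1, aaaabbabbbbb, YZ)
  read a, top Y: go to q2, push YY → (q2, aaabbabbbbb, YYZ)
  read a, top Y: go to q0, push ε → (q0, aabbabbbbb, YZ)
  read a, top Y: go to q2, push BA → (q2, abbabbbbb, BAZ)
  read a, top B: go to q1, push B → (q1, bbabbbbb, BAZ)
  ε-move, top B: go to q2, push X → (q2, bbabbbbb, XAZ)
  read b, top X: go to q0, push ε → (q0, babbbbb, AZ)
  read b, top A: go to q0, push YA → (q0, abbbbb, YAZ)
  read a, top Y: go to q2, push BA → (q2, bbbbb, BAAZ)
  read b, top B: go to q0, push ε → (q0, bbbb, AAZ)
  read b, top A: go to q0, push YA → (q0, bbb, YAAZ)
No transition applies at (q0, bbb, YAAZ); input not fully consumed.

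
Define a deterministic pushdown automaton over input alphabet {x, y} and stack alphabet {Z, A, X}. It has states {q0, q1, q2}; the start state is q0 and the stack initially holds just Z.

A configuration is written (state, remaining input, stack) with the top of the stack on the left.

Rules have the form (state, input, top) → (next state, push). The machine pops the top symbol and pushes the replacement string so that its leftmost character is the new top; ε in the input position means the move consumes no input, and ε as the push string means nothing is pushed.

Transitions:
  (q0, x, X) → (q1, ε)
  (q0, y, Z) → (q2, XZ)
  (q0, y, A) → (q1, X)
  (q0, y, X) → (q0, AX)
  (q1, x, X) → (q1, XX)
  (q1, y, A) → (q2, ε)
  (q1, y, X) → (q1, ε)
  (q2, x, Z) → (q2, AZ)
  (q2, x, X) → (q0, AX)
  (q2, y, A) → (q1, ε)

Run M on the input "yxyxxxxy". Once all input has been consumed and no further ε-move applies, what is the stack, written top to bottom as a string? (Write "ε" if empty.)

XXXXXZ

(q0, yxyxxxxy, Z)
  read y, top Z: go to q2, push XZ → (q2, xyxxxxy, XZ)
  read x, top X: go to q0, push AX → (q0, yxxxxy, AXZ)
  read y, top A: go to q1, push X → (q1, xxxxy, XXZ)
  read x, top X: go to q1, push XX → (q1, xxxy, XXXZ)
  read x, top X: go to q1, push XX → (q1, xxy, XXXXZ)
  read x, top X: go to q1, push XX → (q1, xy, XXXXXZ)
  read x, top X: go to q1, push XX → (q1, y, XXXXXXZ)
  read y, top X: go to q1, push ε → (q1, ε, XXXXXZ)
All input consumed in state q1 with stack XXXXXZ.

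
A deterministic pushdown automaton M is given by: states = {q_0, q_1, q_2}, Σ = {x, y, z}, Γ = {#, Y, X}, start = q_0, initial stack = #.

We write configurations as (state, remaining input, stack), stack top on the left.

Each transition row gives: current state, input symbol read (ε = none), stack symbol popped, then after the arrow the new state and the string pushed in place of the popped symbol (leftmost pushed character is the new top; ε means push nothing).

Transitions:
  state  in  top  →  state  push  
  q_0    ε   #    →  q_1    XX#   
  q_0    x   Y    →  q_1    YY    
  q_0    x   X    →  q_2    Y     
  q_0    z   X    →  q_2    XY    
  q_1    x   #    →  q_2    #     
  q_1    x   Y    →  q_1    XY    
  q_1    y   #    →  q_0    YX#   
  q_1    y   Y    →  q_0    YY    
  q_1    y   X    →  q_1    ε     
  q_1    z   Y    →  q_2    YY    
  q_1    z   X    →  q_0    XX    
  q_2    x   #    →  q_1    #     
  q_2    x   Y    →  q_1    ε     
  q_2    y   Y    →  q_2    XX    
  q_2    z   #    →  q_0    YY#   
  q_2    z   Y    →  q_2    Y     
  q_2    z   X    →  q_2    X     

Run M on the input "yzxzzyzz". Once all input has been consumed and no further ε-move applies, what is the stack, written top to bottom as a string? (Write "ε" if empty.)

XXX#

(q_0, yzxzzyzz, #)
  ε-move, top #: go to q_1, push XX# → (q_1, yzxzzyzz, XX#)
  read y, top X: go to q_1, push ε → (q_1, zxzzyzz, X#)
  read z, top X: go to q_0, push XX → (q_0, xzzyzz, XX#)
  read x, top X: go to q_2, push Y → (q_2, zzyzz, YX#)
  read z, top Y: go to q_2, push Y → (q_2, zyzz, YX#)
  read z, top Y: go to q_2, push Y → (q_2, yzz, YX#)
  read y, top Y: go to q_2, push XX → (q_2, zz, XXX#)
  read z, top X: go to q_2, push X → (q_2, z, XXX#)
  read z, top X: go to q_2, push X → (q_2, ε, XXX#)
All input consumed in state q_2 with stack XXX#.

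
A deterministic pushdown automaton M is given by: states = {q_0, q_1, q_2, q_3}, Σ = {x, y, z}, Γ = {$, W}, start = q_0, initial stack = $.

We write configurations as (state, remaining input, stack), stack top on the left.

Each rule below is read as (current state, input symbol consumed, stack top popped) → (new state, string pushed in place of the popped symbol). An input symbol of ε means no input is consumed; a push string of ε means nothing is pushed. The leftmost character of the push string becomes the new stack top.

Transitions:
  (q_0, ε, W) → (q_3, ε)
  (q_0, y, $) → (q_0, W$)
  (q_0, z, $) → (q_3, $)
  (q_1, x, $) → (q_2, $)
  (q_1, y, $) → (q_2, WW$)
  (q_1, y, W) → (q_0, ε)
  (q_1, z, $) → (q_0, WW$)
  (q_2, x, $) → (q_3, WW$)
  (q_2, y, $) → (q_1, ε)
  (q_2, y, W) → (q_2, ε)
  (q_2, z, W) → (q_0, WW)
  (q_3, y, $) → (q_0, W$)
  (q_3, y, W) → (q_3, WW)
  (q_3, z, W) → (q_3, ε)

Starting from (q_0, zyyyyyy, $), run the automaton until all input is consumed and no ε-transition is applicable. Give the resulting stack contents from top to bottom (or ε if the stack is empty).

(q_0, zyyyyyy, $)
  read z, top $: go to q_3, push $ → (q_3, yyyyyy, $)
  read y, top $: go to q_0, push W$ → (q_0, yyyyy, W$)
  ε-move, top W: go to q_3, push ε → (q_3, yyyyy, $)
  read y, top $: go to q_0, push W$ → (q_0, yyyy, W$)
  ε-move, top W: go to q_3, push ε → (q_3, yyyy, $)
  read y, top $: go to q_0, push W$ → (q_0, yyy, W$)
  ε-move, top W: go to q_3, push ε → (q_3, yyy, $)
  read y, top $: go to q_0, push W$ → (q_0, yy, W$)
  ε-move, top W: go to q_3, push ε → (q_3, yy, $)
  read y, top $: go to q_0, push W$ → (q_0, y, W$)
  ε-move, top W: go to q_3, push ε → (q_3, y, $)
  read y, top $: go to q_0, push W$ → (q_0, ε, W$)
  ε-move, top W: go to q_3, push ε → (q_3, ε, $)
All input consumed in state q_3 with stack $.

$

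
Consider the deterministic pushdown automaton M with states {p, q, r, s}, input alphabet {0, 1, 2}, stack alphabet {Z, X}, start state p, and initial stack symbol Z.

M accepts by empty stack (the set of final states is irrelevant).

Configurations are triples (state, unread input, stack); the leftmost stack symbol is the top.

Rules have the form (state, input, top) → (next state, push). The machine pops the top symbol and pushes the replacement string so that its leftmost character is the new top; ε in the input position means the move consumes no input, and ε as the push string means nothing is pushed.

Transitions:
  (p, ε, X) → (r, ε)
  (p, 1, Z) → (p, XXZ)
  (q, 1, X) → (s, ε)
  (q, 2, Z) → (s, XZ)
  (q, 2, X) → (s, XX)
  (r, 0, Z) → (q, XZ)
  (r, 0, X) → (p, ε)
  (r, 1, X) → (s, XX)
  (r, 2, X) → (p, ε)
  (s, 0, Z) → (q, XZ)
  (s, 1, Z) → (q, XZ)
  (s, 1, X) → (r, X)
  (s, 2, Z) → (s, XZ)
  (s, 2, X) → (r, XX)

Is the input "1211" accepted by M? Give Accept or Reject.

Reject

(p, 1211, Z)
  read 1, top Z: go to p, push XXZ → (p, 211, XXZ)
  ε-move, top X: go to r, push ε → (r, 211, XZ)
  read 2, top X: go to p, push ε → (p, 11, Z)
  read 1, top Z: go to p, push XXZ → (p, 1, XXZ)
  ε-move, top X: go to r, push ε → (r, 1, XZ)
  read 1, top X: go to s, push XX → (s, ε, XXZ)
All input consumed; stack is XXZ, not empty, and no further ε-move applies.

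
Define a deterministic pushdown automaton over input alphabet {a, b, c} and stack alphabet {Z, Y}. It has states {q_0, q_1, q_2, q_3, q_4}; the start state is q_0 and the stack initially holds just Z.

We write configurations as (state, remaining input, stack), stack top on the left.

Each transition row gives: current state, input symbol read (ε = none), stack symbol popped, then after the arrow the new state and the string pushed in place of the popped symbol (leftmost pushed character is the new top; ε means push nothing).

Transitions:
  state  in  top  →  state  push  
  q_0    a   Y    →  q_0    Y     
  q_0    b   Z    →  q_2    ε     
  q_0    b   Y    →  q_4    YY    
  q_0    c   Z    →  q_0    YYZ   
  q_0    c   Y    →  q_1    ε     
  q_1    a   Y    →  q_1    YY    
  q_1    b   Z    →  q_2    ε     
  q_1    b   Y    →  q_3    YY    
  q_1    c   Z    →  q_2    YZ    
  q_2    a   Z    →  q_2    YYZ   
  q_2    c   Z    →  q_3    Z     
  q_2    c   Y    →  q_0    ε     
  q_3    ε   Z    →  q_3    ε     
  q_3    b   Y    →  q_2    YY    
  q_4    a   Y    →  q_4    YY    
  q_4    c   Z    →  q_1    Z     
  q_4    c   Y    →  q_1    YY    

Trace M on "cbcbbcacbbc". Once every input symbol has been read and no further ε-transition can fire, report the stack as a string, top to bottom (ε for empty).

(q_0, cbcbbcacbbc, Z)
  read c, top Z: go to q_0, push YYZ → (q_0, bcbbcacbbc, YYZ)
  read b, top Y: go to q_4, push YY → (q_4, cbbcacbbc, YYYZ)
  read c, top Y: go to q_1, push YY → (q_1, bbcacbbc, YYYYZ)
  read b, top Y: go to q_3, push YY → (q_3, bcacbbc, YYYYYZ)
  read b, top Y: go to q_2, push YY → (q_2, cacbbc, YYYYYYZ)
  read c, top Y: go to q_0, push ε → (q_0, acbbc, YYYYYZ)
  read a, top Y: go to q_0, push Y → (q_0, cbbc, YYYYYZ)
  read c, top Y: go to q_1, push ε → (q_1, bbc, YYYYZ)
  read b, top Y: go to q_3, push YY → (q_3, bc, YYYYYZ)
  read b, top Y: go to q_2, push YY → (q_2, c, YYYYYYZ)
  read c, top Y: go to q_0, push ε → (q_0, ε, YYYYYZ)
All input consumed in state q_0 with stack YYYYYZ.

YYYYYZ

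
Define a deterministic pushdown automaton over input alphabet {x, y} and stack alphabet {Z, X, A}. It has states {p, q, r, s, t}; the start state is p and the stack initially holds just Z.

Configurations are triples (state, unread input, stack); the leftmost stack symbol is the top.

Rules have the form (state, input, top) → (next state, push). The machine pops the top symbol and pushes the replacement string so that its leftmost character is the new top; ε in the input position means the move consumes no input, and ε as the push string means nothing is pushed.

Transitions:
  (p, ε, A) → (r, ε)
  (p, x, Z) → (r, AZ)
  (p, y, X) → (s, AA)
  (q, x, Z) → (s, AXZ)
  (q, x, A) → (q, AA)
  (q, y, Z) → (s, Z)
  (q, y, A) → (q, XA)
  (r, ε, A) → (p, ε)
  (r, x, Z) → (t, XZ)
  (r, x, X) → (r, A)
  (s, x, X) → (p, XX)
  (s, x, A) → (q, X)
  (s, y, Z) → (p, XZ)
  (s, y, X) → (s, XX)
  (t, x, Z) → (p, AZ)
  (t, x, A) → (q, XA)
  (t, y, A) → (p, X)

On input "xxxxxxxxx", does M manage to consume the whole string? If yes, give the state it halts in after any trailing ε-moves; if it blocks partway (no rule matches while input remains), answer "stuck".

(p, xxxxxxxxx, Z)
  read x, top Z: go to r, push AZ → (r, xxxxxxxx, AZ)
  ε-move, top A: go to p, push ε → (p, xxxxxxxx, Z)
  read x, top Z: go to r, push AZ → (r, xxxxxxx, AZ)
  ε-move, top A: go to p, push ε → (p, xxxxxxx, Z)
  read x, top Z: go to r, push AZ → (r, xxxxxx, AZ)
  ε-move, top A: go to p, push ε → (p, xxxxxx, Z)
  read x, top Z: go to r, push AZ → (r, xxxxx, AZ)
  ε-move, top A: go to p, push ε → (p, xxxxx, Z)
  read x, top Z: go to r, push AZ → (r, xxxx, AZ)
  ε-move, top A: go to p, push ε → (p, xxxx, Z)
  read x, top Z: go to r, push AZ → (r, xxx, AZ)
  ε-move, top A: go to p, push ε → (p, xxx, Z)
  read x, top Z: go to r, push AZ → (r, xx, AZ)
  ε-move, top A: go to p, push ε → (p, xx, Z)
  read x, top Z: go to r, push AZ → (r, x, AZ)
  ε-move, top A: go to p, push ε → (p, x, Z)
  read x, top Z: go to r, push AZ → (r, ε, AZ)
  ε-move, top A: go to p, push ε → (p, ε, Z)
All input consumed; M is in state p.

p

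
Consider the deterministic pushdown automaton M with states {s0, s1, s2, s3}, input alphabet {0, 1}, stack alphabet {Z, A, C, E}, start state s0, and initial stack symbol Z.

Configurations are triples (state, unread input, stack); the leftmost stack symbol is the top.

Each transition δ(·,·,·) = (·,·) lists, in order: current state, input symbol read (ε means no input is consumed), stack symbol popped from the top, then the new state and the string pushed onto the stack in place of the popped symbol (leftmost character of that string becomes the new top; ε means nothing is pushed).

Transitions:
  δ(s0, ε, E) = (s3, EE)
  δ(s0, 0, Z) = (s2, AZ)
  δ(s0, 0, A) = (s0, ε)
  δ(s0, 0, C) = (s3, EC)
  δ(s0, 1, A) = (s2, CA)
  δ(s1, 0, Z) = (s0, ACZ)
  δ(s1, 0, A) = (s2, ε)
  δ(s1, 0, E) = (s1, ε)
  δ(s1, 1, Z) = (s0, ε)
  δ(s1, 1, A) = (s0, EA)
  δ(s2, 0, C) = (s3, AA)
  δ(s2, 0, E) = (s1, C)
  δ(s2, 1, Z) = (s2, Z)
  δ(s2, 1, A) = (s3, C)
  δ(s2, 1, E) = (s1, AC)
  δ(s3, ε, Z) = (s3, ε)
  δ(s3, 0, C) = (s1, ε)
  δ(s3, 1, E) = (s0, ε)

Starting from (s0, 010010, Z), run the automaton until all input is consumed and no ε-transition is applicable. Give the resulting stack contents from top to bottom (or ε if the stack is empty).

(s0, 010010, Z)
  read 0, top Z: go to s2, push AZ → (s2, 10010, AZ)
  read 1, top A: go to s3, push C → (s3, 0010, CZ)
  read 0, top C: go to s1, push ε → (s1, 010, Z)
  read 0, top Z: go to s0, push ACZ → (s0, 10, ACZ)
  read 1, top A: go to s2, push CA → (s2, 0, CACZ)
  read 0, top C: go to s3, push AA → (s3, ε, AAACZ)
All input consumed in state s3 with stack AAACZ.

AAACZ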